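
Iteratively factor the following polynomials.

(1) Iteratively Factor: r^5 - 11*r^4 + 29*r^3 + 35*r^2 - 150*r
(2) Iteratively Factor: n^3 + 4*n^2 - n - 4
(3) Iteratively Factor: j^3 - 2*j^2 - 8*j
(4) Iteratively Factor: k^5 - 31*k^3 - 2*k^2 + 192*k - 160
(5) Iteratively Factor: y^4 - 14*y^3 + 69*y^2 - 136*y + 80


(1) = (r)*(r^4 - 11*r^3 + 29*r^2 + 35*r - 150) = r*(r - 3)*(r^3 - 8*r^2 + 5*r + 50) = r*(r - 5)*(r - 3)*(r^2 - 3*r - 10) = r*(r - 5)*(r - 3)*(r + 2)*(r - 5)
(2) = (n + 4)*(n^2 - 1) = (n + 1)*(n + 4)*(n - 1)
(3) = (j - 4)*(j^2 + 2*j) = (j - 4)*(j + 2)*(j)
(4) = (k + 4)*(k^4 - 4*k^3 - 15*k^2 + 58*k - 40) = (k + 4)^2*(k^3 - 8*k^2 + 17*k - 10) = (k - 1)*(k + 4)^2*(k^2 - 7*k + 10) = (k - 2)*(k - 1)*(k + 4)^2*(k - 5)
(5) = (y - 4)*(y^3 - 10*y^2 + 29*y - 20) = (y - 5)*(y - 4)*(y^2 - 5*y + 4) = (y - 5)*(y - 4)*(y - 1)*(y - 4)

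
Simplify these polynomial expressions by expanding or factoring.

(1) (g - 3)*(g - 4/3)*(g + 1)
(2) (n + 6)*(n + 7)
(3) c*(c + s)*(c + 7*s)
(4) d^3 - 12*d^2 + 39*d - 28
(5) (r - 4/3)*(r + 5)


(1) = g^3 - 10*g^2/3 - g/3 + 4
(2) = n^2 + 13*n + 42
(3) = c^3 + 8*c^2*s + 7*c*s^2
(4) = (d - 7)*(d - 4)*(d - 1)
(5) = r^2 + 11*r/3 - 20/3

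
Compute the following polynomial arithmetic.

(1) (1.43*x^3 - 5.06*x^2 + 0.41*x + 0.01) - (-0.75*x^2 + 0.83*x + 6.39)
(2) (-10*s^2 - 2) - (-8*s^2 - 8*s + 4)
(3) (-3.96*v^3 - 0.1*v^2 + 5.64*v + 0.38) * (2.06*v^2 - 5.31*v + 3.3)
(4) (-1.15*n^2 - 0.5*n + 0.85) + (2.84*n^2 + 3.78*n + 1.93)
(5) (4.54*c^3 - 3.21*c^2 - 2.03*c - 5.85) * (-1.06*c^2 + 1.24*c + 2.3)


(1) = 1.43*x^3 - 4.31*x^2 - 0.42*x - 6.38
(2) = -2*s^2 + 8*s - 6
(3) = -8.1576*v^5 + 20.8216*v^4 - 0.9186*v^3 - 29.4956*v^2 + 16.5942*v + 1.254
(4) = 1.69*n^2 + 3.28*n + 2.78
(5) = -4.8124*c^5 + 9.0322*c^4 + 8.6134*c^3 - 3.6992*c^2 - 11.923*c - 13.455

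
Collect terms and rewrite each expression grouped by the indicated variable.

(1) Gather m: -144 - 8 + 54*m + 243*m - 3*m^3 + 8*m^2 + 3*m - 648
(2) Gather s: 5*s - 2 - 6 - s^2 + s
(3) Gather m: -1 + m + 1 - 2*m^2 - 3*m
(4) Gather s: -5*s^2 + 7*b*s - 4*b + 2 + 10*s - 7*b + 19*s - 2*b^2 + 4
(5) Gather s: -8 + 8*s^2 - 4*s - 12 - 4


(1) = -3*m^3 + 8*m^2 + 300*m - 800
(2) = -s^2 + 6*s - 8
(3) = -2*m^2 - 2*m
(4) = -2*b^2 - 11*b - 5*s^2 + s*(7*b + 29) + 6
(5) = 8*s^2 - 4*s - 24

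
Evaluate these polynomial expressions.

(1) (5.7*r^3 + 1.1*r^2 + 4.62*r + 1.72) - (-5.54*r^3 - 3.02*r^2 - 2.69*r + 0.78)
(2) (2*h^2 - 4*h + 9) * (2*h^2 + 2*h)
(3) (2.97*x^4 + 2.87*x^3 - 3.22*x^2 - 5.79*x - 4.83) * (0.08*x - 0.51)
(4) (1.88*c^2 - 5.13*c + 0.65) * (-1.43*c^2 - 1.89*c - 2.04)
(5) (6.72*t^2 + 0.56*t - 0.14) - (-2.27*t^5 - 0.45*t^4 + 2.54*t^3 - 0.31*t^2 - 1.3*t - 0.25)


(1) = 11.24*r^3 + 4.12*r^2 + 7.31*r + 0.94
(2) = 4*h^4 - 4*h^3 + 10*h^2 + 18*h
(3) = 0.2376*x^5 - 1.2851*x^4 - 1.7213*x^3 + 1.179*x^2 + 2.5665*x + 2.4633
(4) = -2.6884*c^4 + 3.7827*c^3 + 4.931*c^2 + 9.2367*c - 1.326
(5) = 2.27*t^5 + 0.45*t^4 - 2.54*t^3 + 7.03*t^2 + 1.86*t + 0.11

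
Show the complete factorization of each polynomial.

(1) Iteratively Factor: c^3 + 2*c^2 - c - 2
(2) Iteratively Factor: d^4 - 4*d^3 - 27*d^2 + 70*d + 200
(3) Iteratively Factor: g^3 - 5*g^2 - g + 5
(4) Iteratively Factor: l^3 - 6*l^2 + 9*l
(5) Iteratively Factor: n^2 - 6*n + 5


(1) = (c + 1)*(c^2 + c - 2) = (c + 1)*(c + 2)*(c - 1)
(2) = (d - 5)*(d^3 + d^2 - 22*d - 40) = (d - 5)*(d + 2)*(d^2 - d - 20) = (d - 5)^2*(d + 2)*(d + 4)
(3) = (g - 5)*(g^2 - 1) = (g - 5)*(g + 1)*(g - 1)
(4) = (l - 3)*(l^2 - 3*l) = (l - 3)^2*(l)
(5) = (n - 1)*(n - 5)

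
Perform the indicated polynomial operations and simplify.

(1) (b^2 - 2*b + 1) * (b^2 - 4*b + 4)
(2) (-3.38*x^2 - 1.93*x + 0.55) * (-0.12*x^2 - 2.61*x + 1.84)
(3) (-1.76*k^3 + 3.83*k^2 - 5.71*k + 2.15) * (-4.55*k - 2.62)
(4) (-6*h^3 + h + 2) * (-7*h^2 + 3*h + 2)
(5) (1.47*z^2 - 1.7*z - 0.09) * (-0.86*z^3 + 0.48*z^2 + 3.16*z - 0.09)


(1) = b^4 - 6*b^3 + 13*b^2 - 12*b + 4
(2) = 0.4056*x^4 + 9.0534*x^3 - 1.2479*x^2 - 4.9867*x + 1.012
(3) = 8.008*k^4 - 12.8153*k^3 + 15.9459*k^2 + 5.1777*k - 5.633
(4) = 42*h^5 - 18*h^4 - 19*h^3 - 11*h^2 + 8*h + 4
(5) = -1.2642*z^5 + 2.1676*z^4 + 3.9066*z^3 - 5.5475*z^2 - 0.1314*z + 0.0081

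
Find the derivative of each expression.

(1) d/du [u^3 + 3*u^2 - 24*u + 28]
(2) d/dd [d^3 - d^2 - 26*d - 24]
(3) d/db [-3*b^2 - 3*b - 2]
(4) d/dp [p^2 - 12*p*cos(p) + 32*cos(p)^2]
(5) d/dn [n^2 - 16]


(1) = 3*u^2 + 6*u - 24
(2) = 3*d^2 - 2*d - 26
(3) = -6*b - 3
(4) = 12*p*sin(p) + 2*p - 32*sin(2*p) - 12*cos(p)
(5) = 2*n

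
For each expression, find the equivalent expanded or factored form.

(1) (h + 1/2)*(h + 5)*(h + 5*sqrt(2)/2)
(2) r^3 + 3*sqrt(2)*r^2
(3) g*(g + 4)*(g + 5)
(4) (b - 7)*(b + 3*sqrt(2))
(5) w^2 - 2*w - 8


(1) = h^3 + 5*sqrt(2)*h^2/2 + 11*h^2/2 + 5*h/2 + 55*sqrt(2)*h/4 + 25*sqrt(2)/4
(2) = r^2*(r + 3*sqrt(2))
(3) = g^3 + 9*g^2 + 20*g
(4) = b^2 - 7*b + 3*sqrt(2)*b - 21*sqrt(2)
(5) = (w - 4)*(w + 2)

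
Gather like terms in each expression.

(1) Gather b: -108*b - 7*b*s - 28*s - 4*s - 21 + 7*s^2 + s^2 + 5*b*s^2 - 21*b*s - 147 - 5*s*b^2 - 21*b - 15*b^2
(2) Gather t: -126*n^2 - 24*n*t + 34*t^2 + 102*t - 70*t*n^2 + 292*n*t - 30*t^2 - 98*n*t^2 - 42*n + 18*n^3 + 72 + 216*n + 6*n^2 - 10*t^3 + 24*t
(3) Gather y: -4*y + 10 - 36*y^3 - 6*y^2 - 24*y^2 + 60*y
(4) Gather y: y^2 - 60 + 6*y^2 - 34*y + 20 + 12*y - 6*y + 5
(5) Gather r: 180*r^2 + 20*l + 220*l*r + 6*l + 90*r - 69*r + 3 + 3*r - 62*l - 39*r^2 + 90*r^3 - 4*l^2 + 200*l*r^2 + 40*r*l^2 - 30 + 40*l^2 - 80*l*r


(1) = b^2*(-5*s - 15) + b*(5*s^2 - 28*s - 129) + 8*s^2 - 32*s - 168
(2) = 18*n^3 - 120*n^2 + 174*n - 10*t^3 + t^2*(4 - 98*n) + t*(-70*n^2 + 268*n + 126) + 72
(3) = -36*y^3 - 30*y^2 + 56*y + 10
(4) = 7*y^2 - 28*y - 35
(5) = 36*l^2 - 36*l + 90*r^3 + r^2*(200*l + 141) + r*(40*l^2 + 140*l + 24) - 27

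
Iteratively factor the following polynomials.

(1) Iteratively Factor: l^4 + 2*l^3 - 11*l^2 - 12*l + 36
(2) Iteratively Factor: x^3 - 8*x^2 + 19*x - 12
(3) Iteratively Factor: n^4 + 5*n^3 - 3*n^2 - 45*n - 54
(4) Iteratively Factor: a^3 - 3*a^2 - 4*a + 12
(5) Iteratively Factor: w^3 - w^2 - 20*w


(1) = (l + 3)*(l^3 - l^2 - 8*l + 12) = (l - 2)*(l + 3)*(l^2 + l - 6) = (l - 2)*(l + 3)^2*(l - 2)
(2) = (x - 1)*(x^2 - 7*x + 12) = (x - 3)*(x - 1)*(x - 4)
(3) = (n - 3)*(n^3 + 8*n^2 + 21*n + 18) = (n - 3)*(n + 3)*(n^2 + 5*n + 6) = (n - 3)*(n + 2)*(n + 3)*(n + 3)
(4) = (a - 2)*(a^2 - a - 6) = (a - 3)*(a - 2)*(a + 2)
(5) = (w - 5)*(w^2 + 4*w) = w*(w - 5)*(w + 4)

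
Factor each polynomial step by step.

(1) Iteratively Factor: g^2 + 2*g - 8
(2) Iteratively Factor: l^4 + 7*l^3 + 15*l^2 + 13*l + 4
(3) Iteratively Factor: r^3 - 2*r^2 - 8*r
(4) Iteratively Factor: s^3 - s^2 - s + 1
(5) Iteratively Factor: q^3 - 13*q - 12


(1) = (g + 4)*(g - 2)
(2) = (l + 1)*(l^3 + 6*l^2 + 9*l + 4) = (l + 1)*(l + 4)*(l^2 + 2*l + 1) = (l + 1)^2*(l + 4)*(l + 1)
(3) = (r - 4)*(r^2 + 2*r) = r*(r - 4)*(r + 2)
(4) = (s - 1)*(s^2 - 1) = (s - 1)*(s + 1)*(s - 1)
(5) = (q - 4)*(q^2 + 4*q + 3) = (q - 4)*(q + 3)*(q + 1)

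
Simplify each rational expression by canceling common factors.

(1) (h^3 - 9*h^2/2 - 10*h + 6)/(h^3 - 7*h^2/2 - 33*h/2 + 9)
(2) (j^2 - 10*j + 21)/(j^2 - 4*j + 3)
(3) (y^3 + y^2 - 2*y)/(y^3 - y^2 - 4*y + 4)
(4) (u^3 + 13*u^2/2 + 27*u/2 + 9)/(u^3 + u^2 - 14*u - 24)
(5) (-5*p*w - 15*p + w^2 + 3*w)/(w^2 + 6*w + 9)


(1) = (h + 2)/(h + 3)
(2) = (j - 7)/(j - 1)
(3) = y/(y - 2)
(4) = (2*u + 3)/(2*u - 8)
(5) = (-5*p + w)/(w + 3)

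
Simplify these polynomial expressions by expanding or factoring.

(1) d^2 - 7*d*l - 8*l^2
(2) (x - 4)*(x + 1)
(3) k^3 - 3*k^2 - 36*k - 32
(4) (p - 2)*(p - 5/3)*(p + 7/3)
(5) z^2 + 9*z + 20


(1) = (d - 8*l)*(d + l)
(2) = x^2 - 3*x - 4
(3) = (k - 8)*(k + 1)*(k + 4)
(4) = p^3 - 4*p^2/3 - 47*p/9 + 70/9
(5) = (z + 4)*(z + 5)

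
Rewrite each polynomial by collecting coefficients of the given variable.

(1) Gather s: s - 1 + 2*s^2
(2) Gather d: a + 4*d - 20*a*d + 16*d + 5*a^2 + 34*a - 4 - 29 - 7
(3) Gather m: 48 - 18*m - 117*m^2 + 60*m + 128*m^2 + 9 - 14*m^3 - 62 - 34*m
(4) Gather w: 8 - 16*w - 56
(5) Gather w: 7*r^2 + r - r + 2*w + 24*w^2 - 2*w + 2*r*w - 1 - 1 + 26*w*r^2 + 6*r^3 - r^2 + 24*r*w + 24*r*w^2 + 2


(1) = 2*s^2 + s - 1
(2) = 5*a^2 + 35*a + d*(20 - 20*a) - 40
(3) = -14*m^3 + 11*m^2 + 8*m - 5
(4) = -16*w - 48
(5) = 6*r^3 + 6*r^2 + w^2*(24*r + 24) + w*(26*r^2 + 26*r)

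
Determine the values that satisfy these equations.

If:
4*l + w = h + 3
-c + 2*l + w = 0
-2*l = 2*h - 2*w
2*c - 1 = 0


Then:
c = 1/2
h = -13/10
l = 3/5
w = -7/10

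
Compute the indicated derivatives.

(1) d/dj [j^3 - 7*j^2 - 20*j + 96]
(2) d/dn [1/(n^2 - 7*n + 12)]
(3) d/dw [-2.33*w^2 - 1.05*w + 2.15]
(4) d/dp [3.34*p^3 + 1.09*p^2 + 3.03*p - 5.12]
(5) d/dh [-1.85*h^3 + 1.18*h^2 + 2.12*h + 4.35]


(1) = 3*j^2 - 14*j - 20
(2) = (7 - 2*n)/(n^2 - 7*n + 12)^2
(3) = -4.66*w - 1.05
(4) = 10.02*p^2 + 2.18*p + 3.03
(5) = -5.55*h^2 + 2.36*h + 2.12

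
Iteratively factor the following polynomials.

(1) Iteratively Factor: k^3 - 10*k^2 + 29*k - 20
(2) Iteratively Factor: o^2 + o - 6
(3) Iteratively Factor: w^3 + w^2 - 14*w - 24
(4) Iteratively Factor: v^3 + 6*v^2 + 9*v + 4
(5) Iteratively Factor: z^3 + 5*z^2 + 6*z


(1) = (k - 5)*(k^2 - 5*k + 4) = (k - 5)*(k - 4)*(k - 1)
(2) = (o - 2)*(o + 3)
(3) = (w + 3)*(w^2 - 2*w - 8) = (w + 2)*(w + 3)*(w - 4)
(4) = (v + 4)*(v^2 + 2*v + 1) = (v + 1)*(v + 4)*(v + 1)
(5) = (z)*(z^2 + 5*z + 6) = z*(z + 2)*(z + 3)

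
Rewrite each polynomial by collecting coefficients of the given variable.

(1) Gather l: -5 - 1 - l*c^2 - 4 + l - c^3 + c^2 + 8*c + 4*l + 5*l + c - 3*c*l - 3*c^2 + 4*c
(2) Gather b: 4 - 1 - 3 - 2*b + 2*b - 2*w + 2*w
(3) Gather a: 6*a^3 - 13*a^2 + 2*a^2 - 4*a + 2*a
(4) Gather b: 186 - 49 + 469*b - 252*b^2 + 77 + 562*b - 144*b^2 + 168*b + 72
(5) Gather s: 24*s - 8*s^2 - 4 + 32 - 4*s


(1) = -c^3 - 2*c^2 + 13*c + l*(-c^2 - 3*c + 10) - 10
(2) = 0
(3) = 6*a^3 - 11*a^2 - 2*a
(4) = -396*b^2 + 1199*b + 286
(5) = -8*s^2 + 20*s + 28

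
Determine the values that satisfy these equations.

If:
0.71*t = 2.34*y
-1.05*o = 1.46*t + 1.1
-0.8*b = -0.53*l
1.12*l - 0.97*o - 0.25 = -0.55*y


Then:
b = -2.95475904534349*y - 0.453215348639456
l = -4.46001365334866*y - 0.684098639455782
o = -4.58269617706237*y - 1.04761904761905
t = 3.29577464788732*y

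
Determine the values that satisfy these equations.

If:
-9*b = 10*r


Then:
b = -10*r/9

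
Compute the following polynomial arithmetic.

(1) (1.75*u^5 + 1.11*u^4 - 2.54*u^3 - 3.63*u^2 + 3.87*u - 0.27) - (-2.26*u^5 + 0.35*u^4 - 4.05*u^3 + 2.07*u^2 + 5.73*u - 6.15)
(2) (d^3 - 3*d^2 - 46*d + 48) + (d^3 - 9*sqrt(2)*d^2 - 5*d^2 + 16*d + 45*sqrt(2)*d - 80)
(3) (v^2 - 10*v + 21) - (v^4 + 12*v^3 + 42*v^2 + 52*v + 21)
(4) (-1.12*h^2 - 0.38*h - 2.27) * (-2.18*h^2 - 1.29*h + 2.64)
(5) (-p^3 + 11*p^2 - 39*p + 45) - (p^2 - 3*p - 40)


(1) = 4.01*u^5 + 0.76*u^4 + 1.51*u^3 - 5.7*u^2 - 1.86*u + 5.88
(2) = 2*d^3 - 9*sqrt(2)*d^2 - 8*d^2 - 30*d + 45*sqrt(2)*d - 32
(3) = -v^4 - 12*v^3 - 41*v^2 - 62*v
(4) = 2.4416*h^4 + 2.2732*h^3 + 2.482*h^2 + 1.9251*h - 5.9928
(5) = -p^3 + 10*p^2 - 36*p + 85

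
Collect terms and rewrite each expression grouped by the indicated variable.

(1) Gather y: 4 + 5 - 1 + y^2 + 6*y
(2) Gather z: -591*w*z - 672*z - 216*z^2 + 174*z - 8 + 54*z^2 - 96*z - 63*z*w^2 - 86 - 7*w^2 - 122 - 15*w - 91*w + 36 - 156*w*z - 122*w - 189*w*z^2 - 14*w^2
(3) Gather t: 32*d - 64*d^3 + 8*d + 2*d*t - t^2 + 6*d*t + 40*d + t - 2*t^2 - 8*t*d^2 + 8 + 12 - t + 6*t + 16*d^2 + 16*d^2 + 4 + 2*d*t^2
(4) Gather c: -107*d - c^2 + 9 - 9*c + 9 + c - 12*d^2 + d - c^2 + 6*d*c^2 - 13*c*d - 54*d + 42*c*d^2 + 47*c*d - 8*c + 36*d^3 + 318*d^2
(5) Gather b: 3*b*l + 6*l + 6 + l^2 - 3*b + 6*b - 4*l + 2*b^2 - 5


(1) = y^2 + 6*y + 8
(2) = -21*w^2 - 228*w + z^2*(-189*w - 162) + z*(-63*w^2 - 747*w - 594) - 180
(3) = -64*d^3 + 32*d^2 + 80*d + t^2*(2*d - 3) + t*(-8*d^2 + 8*d + 6) + 24
(4) = c^2*(6*d - 2) + c*(42*d^2 + 34*d - 16) + 36*d^3 + 306*d^2 - 160*d + 18
(5) = 2*b^2 + b*(3*l + 3) + l^2 + 2*l + 1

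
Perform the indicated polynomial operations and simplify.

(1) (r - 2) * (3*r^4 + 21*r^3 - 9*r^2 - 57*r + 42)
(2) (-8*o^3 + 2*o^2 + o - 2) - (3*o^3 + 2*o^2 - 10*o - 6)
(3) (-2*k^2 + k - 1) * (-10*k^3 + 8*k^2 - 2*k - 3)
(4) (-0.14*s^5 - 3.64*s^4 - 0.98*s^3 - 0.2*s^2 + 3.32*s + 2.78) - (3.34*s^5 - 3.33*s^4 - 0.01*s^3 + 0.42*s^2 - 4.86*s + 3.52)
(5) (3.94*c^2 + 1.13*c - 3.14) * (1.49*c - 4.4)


(1) = 3*r^5 + 15*r^4 - 51*r^3 - 39*r^2 + 156*r - 84
(2) = -11*o^3 + 11*o + 4
(3) = 20*k^5 - 26*k^4 + 22*k^3 - 4*k^2 - k + 3
(4) = -3.48*s^5 - 0.31*s^4 - 0.97*s^3 - 0.62*s^2 + 8.18*s - 0.74
(5) = 5.8706*c^3 - 15.6523*c^2 - 9.6506*c + 13.816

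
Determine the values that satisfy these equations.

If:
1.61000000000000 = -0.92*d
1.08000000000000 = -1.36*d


Then:
No Solution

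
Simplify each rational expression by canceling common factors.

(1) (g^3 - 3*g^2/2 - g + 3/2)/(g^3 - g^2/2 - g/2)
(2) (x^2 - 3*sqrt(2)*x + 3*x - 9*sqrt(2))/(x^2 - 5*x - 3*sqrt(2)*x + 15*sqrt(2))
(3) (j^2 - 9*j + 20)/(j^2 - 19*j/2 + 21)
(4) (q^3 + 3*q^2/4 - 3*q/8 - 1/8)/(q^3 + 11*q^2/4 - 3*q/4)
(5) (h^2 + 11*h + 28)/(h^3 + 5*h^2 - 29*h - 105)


(1) = (2*g^2 - g - 3)/(2*g^2 + g)
(2) = (x + 3)/(x - 5)
(3) = (2*j^2 - 18*j + 40)/(2*j^2 - 19*j + 42)
(4) = (8*q^3 + 6*q^2 - 3*q - 1)/(8*q^3 + 22*q^2 - 6*q)
(5) = (h + 4)/(h^2 - 2*h - 15)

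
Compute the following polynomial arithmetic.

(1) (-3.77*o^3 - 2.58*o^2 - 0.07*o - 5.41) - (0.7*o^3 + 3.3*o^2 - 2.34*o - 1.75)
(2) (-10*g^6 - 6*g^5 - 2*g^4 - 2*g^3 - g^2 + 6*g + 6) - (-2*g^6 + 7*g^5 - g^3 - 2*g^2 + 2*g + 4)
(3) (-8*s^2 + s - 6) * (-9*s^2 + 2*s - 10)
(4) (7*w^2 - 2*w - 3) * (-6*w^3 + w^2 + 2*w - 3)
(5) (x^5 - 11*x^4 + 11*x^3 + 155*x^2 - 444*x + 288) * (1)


(1) = -4.47*o^3 - 5.88*o^2 + 2.27*o - 3.66
(2) = -8*g^6 - 13*g^5 - 2*g^4 - g^3 + g^2 + 4*g + 2
(3) = 72*s^4 - 25*s^3 + 136*s^2 - 22*s + 60
(4) = -42*w^5 + 19*w^4 + 30*w^3 - 28*w^2 + 9
(5) = x^5 - 11*x^4 + 11*x^3 + 155*x^2 - 444*x + 288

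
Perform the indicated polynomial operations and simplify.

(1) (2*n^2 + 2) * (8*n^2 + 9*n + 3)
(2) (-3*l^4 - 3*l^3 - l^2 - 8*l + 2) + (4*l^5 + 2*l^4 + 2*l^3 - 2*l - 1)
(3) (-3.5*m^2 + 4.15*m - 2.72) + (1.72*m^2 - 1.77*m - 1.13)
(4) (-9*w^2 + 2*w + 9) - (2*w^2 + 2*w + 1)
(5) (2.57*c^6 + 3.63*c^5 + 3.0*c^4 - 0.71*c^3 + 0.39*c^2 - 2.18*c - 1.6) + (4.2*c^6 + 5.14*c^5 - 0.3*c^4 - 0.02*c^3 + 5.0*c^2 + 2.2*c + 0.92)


(1) = 16*n^4 + 18*n^3 + 22*n^2 + 18*n + 6
(2) = 4*l^5 - l^4 - l^3 - l^2 - 10*l + 1
(3) = -1.78*m^2 + 2.38*m - 3.85
(4) = 8 - 11*w^2
(5) = 6.77*c^6 + 8.77*c^5 + 2.7*c^4 - 0.73*c^3 + 5.39*c^2 + 0.02*c - 0.68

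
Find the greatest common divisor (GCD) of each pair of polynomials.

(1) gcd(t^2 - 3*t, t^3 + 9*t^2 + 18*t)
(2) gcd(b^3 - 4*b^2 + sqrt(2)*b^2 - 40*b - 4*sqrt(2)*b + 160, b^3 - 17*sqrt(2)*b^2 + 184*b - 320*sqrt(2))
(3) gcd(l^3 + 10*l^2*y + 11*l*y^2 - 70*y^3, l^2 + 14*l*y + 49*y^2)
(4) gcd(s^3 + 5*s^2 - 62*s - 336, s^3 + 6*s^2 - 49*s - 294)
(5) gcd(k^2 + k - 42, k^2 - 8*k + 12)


(1) = gcd(t*(t - 3), t*(t + 3)*(t + 6)) = t
(2) = b - 4*sqrt(2)
(3) = l + 7*y
(4) = gcd((s - 8)*(s + 6)*(s + 7), (s - 7)*(s + 6)*(s + 7)) = s^2 + 13*s + 42
(5) = gcd((k - 6)*(k + 7), (k - 6)*(k - 2)) = k - 6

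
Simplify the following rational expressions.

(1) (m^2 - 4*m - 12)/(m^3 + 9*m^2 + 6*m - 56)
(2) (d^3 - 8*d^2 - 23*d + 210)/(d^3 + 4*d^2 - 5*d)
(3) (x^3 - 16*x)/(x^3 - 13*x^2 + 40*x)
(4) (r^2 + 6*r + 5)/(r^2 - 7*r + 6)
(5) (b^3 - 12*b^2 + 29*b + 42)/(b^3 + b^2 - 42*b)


(1) = (m^2 - 4*m - 12)/(m^3 + 9*m^2 + 6*m - 56)
(2) = (d^2 - 13*d + 42)/(d^2 - d)
(3) = (x^2 - 16)/(x^2 - 13*x + 40)
(4) = (r^2 + 6*r + 5)/(r^2 - 7*r + 6)
(5) = (b^2 - 6*b - 7)/(b^2 + 7*b)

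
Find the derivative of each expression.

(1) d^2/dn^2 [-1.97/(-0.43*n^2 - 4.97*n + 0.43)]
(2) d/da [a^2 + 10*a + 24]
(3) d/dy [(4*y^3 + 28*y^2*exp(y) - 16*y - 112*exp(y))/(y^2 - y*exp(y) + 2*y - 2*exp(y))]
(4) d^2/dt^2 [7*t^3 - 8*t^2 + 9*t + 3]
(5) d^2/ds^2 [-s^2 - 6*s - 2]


(1) = (-0.728506*n^2 - 8.420174*n + 1.97*(0.86*n + 4.97)*(1.72*n + 9.94) + 0.728506)/(0.43*n^2 + 4.97*n - 0.43)^3
(2) = 2*a + 10
(3) = 4*(8*y^2*exp(y) + y^2 - 18*y*exp(y) - 7*exp(2*y) + 16*exp(y))/(y^2 - 2*y*exp(y) + exp(2*y))
(4) = 42*t - 16
(5) = -2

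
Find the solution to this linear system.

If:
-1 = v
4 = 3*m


Then:
m = 4/3
v = -1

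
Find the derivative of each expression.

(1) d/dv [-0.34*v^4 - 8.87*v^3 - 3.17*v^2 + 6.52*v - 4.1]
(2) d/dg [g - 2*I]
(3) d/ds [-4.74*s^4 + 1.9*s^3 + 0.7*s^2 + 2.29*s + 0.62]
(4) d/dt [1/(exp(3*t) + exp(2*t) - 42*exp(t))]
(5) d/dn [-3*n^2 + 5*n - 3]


(1) = -1.36*v^3 - 26.61*v^2 - 6.34*v + 6.52
(2) = 1
(3) = -18.96*s^3 + 5.7*s^2 + 1.4*s + 2.29
(4) = (-3*exp(2*t) - 2*exp(t) + 42)*exp(-t)/(exp(2*t) + exp(t) - 42)^2
(5) = 5 - 6*n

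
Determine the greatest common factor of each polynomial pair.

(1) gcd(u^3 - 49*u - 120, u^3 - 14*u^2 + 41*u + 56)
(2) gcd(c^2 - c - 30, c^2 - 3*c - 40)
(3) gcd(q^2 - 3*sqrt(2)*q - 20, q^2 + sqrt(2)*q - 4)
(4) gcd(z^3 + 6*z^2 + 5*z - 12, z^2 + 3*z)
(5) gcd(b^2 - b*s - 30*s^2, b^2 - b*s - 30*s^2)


(1) = gcd((u - 8)*(u + 3)*(u + 5), (u - 8)*(u - 7)*(u + 1)) = u - 8
(2) = gcd((c - 6)*(c + 5), (c - 8)*(c + 5)) = c + 5
(3) = gcd((q - 5*sqrt(2))*(q + 2*sqrt(2)), (q - sqrt(2))*(q + 2*sqrt(2))) = q + 2*sqrt(2)
(4) = gcd((z - 1)*(z + 3)*(z + 4), z*(z + 3)) = z + 3
(5) = -b^2 + b*s + 30*s^2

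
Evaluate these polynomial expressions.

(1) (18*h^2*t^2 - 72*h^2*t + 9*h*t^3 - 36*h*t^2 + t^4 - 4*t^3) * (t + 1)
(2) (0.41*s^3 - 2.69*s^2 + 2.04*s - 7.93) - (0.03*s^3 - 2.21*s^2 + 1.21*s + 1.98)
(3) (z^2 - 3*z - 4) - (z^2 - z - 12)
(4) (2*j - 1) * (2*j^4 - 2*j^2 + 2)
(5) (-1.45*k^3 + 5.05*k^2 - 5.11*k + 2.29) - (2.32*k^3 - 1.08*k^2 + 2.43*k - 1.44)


(1) = 18*h^2*t^3 - 54*h^2*t^2 - 72*h^2*t + 9*h*t^4 - 27*h*t^3 - 36*h*t^2 + t^5 - 3*t^4 - 4*t^3
(2) = 0.38*s^3 - 0.48*s^2 + 0.83*s - 9.91
(3) = 8 - 2*z
(4) = 4*j^5 - 2*j^4 - 4*j^3 + 2*j^2 + 4*j - 2
(5) = -3.77*k^3 + 6.13*k^2 - 7.54*k + 3.73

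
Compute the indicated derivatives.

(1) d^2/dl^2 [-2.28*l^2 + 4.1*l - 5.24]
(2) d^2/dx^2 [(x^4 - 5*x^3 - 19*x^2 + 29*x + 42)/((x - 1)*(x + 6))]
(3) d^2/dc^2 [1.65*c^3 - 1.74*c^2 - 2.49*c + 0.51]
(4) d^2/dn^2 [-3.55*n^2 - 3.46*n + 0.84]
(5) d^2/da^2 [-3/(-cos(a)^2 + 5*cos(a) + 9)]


(1) = -4.56000000000000
(2) = 2*(x^6 + 15*x^5 + 57*x^4 - 271*x^3 + 450*x^2 + 612*x + 1488)/(x^6 + 15*x^5 + 57*x^4 - 55*x^3 - 342*x^2 + 540*x - 216)
(3) = 9.9*c - 3.48
(4) = -7.10000000000000
(5) = 3*(4*sin(a)^4 - 63*sin(a)^2 - 105*cos(a)/4 - 15*cos(3*a)/4 - 9)/(sin(a)^2 + 5*cos(a) + 8)^3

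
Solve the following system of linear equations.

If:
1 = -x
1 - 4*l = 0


Then:
l = 1/4
x = -1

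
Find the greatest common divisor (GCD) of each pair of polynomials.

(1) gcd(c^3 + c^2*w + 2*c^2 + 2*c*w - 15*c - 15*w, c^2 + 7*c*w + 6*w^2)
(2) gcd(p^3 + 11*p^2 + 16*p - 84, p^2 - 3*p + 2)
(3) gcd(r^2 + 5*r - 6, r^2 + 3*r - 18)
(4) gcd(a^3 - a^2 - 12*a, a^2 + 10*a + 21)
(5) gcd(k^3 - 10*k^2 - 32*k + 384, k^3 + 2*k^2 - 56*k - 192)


(1) = c + w
(2) = gcd((p - 2)*(p + 6)*(p + 7), (p - 2)*(p - 1)) = p - 2
(3) = r + 6
(4) = a + 3
(5) = k^2 - 2*k - 48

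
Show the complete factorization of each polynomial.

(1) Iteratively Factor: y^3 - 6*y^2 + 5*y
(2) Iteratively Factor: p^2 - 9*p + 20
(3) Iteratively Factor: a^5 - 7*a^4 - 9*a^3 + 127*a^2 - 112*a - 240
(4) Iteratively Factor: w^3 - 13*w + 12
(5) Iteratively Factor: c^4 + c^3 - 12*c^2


(1) = (y - 1)*(y^2 - 5*y) = y*(y - 1)*(y - 5)
(2) = (p - 5)*(p - 4)
(3) = (a - 5)*(a^4 - 2*a^3 - 19*a^2 + 32*a + 48) = (a - 5)*(a + 4)*(a^3 - 6*a^2 + 5*a + 12) = (a - 5)*(a + 1)*(a + 4)*(a^2 - 7*a + 12) = (a - 5)*(a - 3)*(a + 1)*(a + 4)*(a - 4)
(4) = (w + 4)*(w^2 - 4*w + 3) = (w - 3)*(w + 4)*(w - 1)
(5) = (c)*(c^3 + c^2 - 12*c) = c*(c + 4)*(c^2 - 3*c) = c*(c - 3)*(c + 4)*(c)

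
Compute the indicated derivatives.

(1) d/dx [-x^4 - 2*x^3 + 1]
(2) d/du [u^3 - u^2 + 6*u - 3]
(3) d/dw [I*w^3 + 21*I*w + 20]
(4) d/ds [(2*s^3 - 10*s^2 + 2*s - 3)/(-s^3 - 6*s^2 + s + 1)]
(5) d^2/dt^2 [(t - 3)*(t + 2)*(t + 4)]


(1) = x^2*(-4*x - 6)
(2) = 3*u^2 - 2*u + 6
(3) = 3*I*(w^2 + 7)
(4) = (-22*s^4 + 8*s^3 - s^2 - 56*s + 5)/(s^6 + 12*s^5 + 34*s^4 - 14*s^3 - 11*s^2 + 2*s + 1)
(5) = 6*t + 6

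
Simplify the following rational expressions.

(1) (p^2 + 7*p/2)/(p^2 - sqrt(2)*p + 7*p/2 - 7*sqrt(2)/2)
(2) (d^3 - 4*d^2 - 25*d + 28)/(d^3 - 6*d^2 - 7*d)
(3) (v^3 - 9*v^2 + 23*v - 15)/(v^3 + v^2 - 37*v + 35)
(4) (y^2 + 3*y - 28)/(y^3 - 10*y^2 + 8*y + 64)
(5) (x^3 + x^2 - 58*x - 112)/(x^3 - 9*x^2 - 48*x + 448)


(1) = 4*p/(4*p - 4*sqrt(2))
(2) = (d^2 + 3*d - 4)/(d^2 + d)
(3) = (v - 3)/(v + 7)
(4) = (y + 7)/(y^2 - 6*y - 16)
(5) = (x + 2)/(x - 8)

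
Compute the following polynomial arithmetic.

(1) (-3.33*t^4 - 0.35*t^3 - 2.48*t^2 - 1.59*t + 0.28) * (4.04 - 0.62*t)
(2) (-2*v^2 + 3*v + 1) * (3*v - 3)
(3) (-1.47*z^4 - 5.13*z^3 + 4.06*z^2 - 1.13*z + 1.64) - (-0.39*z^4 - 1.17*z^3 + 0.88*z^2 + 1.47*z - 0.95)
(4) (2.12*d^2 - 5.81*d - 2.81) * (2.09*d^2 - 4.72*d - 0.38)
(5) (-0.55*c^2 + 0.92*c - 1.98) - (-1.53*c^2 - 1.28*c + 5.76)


(1) = 2.0646*t^5 - 13.2362*t^4 + 0.1236*t^3 - 9.0334*t^2 - 6.5972*t + 1.1312
(2) = -6*v^3 + 15*v^2 - 6*v - 3
(3) = -1.08*z^4 - 3.96*z^3 + 3.18*z^2 - 2.6*z + 2.59
(4) = 4.4308*d^4 - 22.1493*d^3 + 20.7447*d^2 + 15.471*d + 1.0678
(5) = 0.98*c^2 + 2.2*c - 7.74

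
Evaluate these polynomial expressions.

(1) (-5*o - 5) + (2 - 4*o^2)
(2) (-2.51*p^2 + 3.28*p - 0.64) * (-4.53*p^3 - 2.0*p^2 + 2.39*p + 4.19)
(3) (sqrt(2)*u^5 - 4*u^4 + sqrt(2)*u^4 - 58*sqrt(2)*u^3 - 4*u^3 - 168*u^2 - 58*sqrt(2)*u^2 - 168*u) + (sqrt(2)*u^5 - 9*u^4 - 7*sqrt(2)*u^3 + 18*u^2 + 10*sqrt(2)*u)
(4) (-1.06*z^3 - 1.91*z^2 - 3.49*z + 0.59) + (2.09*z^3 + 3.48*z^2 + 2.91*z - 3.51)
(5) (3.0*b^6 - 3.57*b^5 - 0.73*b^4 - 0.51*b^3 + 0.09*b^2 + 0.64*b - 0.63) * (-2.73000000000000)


(1) = -4*o^2 - 5*o - 3
(2) = 11.3703*p^5 - 9.8384*p^4 - 9.6597*p^3 - 1.3977*p^2 + 12.2136*p - 2.6816
(3) = 2*sqrt(2)*u^5 - 13*u^4 + sqrt(2)*u^4 - 65*sqrt(2)*u^3 - 4*u^3 - 150*u^2 - 58*sqrt(2)*u^2 - 168*u + 10*sqrt(2)*u
(4) = 1.03*z^3 + 1.57*z^2 - 0.58*z - 2.92
(5) = -8.19*b^6 + 9.7461*b^5 + 1.9929*b^4 + 1.3923*b^3 - 0.2457*b^2 - 1.7472*b + 1.7199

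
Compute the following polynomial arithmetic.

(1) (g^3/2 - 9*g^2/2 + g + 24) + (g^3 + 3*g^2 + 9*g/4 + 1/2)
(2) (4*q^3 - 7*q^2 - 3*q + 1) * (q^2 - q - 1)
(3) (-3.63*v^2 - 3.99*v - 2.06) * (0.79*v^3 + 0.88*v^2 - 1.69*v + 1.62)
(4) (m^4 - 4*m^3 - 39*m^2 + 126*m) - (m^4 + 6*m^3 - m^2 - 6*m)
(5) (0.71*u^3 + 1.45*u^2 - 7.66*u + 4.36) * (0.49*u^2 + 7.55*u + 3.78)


(1) = 3*g^3/2 - 3*g^2/2 + 13*g/4 + 49/2
(2) = 4*q^5 - 11*q^4 + 11*q^2 + 2*q - 1
(3) = -2.8677*v^5 - 6.3465*v^4 + 0.9961*v^3 - 0.9503*v^2 - 2.9824*v - 3.3372
(4) = -10*m^3 - 38*m^2 + 132*m
(5) = 0.3479*u^5 + 6.071*u^4 + 9.8779*u^3 - 50.2156*u^2 + 3.9632*u + 16.4808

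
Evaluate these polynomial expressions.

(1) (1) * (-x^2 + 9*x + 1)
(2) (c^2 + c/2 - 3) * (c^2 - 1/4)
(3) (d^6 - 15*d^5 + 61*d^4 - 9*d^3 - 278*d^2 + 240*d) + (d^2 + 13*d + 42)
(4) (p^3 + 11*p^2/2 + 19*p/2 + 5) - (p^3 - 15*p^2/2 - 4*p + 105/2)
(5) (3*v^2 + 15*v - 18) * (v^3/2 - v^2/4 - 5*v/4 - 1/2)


(1) = -x^2 + 9*x + 1
(2) = c^4 + c^3/2 - 13*c^2/4 - c/8 + 3/4
(3) = d^6 - 15*d^5 + 61*d^4 - 9*d^3 - 277*d^2 + 253*d + 42
(4) = 13*p^2 + 27*p/2 - 95/2
(5) = 3*v^5/2 + 27*v^4/4 - 33*v^3/2 - 63*v^2/4 + 15*v + 9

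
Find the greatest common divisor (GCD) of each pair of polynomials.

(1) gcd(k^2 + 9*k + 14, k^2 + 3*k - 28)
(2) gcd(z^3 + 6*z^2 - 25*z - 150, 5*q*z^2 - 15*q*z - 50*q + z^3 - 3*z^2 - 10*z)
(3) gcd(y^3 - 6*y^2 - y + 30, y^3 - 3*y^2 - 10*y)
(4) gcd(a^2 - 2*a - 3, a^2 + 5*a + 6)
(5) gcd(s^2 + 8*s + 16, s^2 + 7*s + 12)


(1) = k + 7
(2) = z - 5
(3) = y^2 - 3*y - 10
(4) = gcd((a - 3)*(a + 1), (a + 2)*(a + 3)) = 1
(5) = gcd((s + 4)^2, (s + 3)*(s + 4)) = s + 4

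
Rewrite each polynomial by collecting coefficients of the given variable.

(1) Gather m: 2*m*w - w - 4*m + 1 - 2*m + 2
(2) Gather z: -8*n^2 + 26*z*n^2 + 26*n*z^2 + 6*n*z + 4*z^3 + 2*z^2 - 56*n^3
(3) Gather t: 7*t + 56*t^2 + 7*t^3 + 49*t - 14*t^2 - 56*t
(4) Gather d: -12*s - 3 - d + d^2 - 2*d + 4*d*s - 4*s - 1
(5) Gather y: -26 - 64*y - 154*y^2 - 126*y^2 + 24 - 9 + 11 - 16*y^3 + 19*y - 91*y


(1) = m*(2*w - 6) - w + 3
(2) = -56*n^3 - 8*n^2 + 4*z^3 + z^2*(26*n + 2) + z*(26*n^2 + 6*n)
(3) = 7*t^3 + 42*t^2
(4) = d^2 + d*(4*s - 3) - 16*s - 4
(5) = -16*y^3 - 280*y^2 - 136*y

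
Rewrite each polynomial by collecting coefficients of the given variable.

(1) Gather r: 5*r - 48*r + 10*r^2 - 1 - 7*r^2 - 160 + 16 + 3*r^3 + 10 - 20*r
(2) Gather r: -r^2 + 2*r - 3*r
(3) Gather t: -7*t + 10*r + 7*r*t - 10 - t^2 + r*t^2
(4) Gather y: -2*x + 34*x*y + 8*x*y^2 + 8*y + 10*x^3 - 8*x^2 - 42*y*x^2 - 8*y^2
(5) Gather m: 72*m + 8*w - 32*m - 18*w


(1) = 3*r^3 + 3*r^2 - 63*r - 135
(2) = -r^2 - r
(3) = 10*r + t^2*(r - 1) + t*(7*r - 7) - 10
(4) = 10*x^3 - 8*x^2 - 2*x + y^2*(8*x - 8) + y*(-42*x^2 + 34*x + 8)
(5) = 40*m - 10*w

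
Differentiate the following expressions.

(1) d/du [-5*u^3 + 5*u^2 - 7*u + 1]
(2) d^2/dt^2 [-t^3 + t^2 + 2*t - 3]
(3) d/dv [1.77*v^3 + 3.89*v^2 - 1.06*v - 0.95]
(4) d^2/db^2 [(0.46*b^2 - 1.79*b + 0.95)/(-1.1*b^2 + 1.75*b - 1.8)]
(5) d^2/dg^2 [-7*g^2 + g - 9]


(1) = -15*u^2 + 10*u - 7
(2) = 2 - 6*t
(3) = 5.31*v^2 + 7.78*v - 1.06
(4) = (2.5608*b^3 - 1.4322*b^2 - 10.2927*b + 6.23945)/(1.331*b^6 - 6.3525*b^5 + 16.64025*b^4 - 26.149375*b^3 + 27.2295*b^2 - 17.01*b + 5.832)
(5) = -14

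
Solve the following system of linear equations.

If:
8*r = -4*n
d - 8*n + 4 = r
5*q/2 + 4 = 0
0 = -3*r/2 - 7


Then:
d = 66
n = 28/3
q = -8/5
r = -14/3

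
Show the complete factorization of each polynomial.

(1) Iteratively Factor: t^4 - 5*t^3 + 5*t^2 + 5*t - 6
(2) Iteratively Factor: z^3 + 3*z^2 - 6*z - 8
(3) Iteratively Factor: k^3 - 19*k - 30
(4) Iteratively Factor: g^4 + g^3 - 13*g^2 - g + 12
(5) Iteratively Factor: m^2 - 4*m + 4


(1) = (t - 2)*(t^3 - 3*t^2 - t + 3) = (t - 3)*(t - 2)*(t^2 - 1) = (t - 3)*(t - 2)*(t + 1)*(t - 1)
(2) = (z + 1)*(z^2 + 2*z - 8) = (z - 2)*(z + 1)*(z + 4)
(3) = (k + 3)*(k^2 - 3*k - 10) = (k - 5)*(k + 3)*(k + 2)
(4) = (g + 4)*(g^3 - 3*g^2 - g + 3) = (g - 1)*(g + 4)*(g^2 - 2*g - 3) = (g - 3)*(g - 1)*(g + 4)*(g + 1)
(5) = (m - 2)*(m - 2)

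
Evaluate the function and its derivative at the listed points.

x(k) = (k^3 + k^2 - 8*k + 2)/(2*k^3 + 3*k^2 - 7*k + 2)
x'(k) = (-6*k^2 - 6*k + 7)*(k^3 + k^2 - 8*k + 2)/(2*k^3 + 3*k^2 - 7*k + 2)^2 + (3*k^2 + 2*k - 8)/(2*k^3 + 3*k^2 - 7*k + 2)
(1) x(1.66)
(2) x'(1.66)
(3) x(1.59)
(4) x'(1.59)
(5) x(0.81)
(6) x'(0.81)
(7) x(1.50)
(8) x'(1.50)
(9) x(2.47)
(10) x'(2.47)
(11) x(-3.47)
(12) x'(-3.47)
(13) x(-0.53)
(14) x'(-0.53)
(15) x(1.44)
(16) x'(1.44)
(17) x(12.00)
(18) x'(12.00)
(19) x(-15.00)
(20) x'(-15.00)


(1) = -0.51
(2) = 1.73
(3) = -0.64
(4) = 2.18
(5) = 5.15
(6) = 21.40
(7) = -0.88
(8) = 3.06
(9) = 0.10
(10) = 0.32
(11) = -0.00
(12) = -1.00
(13) = 1.02
(14) = 0.07
(15) = -1.08
(16) = 3.98
(17) = 0.47
(18) = 0.00
(19) = 0.51
(20) = -0.00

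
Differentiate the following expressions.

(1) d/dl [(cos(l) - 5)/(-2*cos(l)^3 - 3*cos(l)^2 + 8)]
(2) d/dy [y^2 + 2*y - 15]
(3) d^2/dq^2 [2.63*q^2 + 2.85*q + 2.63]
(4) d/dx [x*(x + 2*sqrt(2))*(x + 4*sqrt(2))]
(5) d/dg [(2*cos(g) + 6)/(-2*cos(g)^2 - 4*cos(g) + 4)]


(1) = (27*cos(l) + 27*cos(2*l)/2 - cos(3*l) + 11/2)*sin(l)/(2*cos(l)^3 + 3*cos(l)^2 - 8)^2
(2) = 2*y + 2
(3) = 5.26000000000000
(4) = 3*x^2 + 12*sqrt(2)*x + 16
(5) = (sin(g)^2 - 6*cos(g) - 9)*sin(g)/(cos(g)^2 + 2*cos(g) - 2)^2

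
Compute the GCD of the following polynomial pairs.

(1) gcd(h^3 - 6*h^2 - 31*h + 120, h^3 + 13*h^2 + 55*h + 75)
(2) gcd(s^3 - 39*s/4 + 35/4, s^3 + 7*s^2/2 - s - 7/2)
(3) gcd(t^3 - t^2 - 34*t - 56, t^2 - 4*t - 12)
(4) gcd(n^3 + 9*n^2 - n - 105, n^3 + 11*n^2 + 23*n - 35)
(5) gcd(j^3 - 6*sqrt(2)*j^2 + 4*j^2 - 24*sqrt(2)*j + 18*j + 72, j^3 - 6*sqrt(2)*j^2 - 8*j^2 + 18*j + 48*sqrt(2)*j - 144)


(1) = h + 5
(2) = gcd((s - 5/2)*(s - 1)*(s + 7/2), (s - 1)*(s + 1)*(s + 7/2)) = s^2 + 5*s/2 - 7/2
(3) = t + 2
(4) = n^2 + 12*n + 35
(5) = gcd((j + 4)*(j - 3*sqrt(2))^2, (j - 8)*(j - 3*sqrt(2))^2) = j^2 - 6*sqrt(2)*j + 18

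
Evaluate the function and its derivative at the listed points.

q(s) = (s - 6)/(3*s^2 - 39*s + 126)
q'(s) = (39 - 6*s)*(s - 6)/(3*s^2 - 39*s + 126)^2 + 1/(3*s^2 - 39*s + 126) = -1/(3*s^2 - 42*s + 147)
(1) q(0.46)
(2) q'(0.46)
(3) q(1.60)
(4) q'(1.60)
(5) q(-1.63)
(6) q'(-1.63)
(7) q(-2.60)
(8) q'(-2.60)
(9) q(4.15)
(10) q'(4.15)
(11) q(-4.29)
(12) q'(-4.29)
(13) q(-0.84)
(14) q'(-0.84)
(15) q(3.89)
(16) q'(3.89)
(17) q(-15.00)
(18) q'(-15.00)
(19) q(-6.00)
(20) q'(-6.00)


(1) = -0.05
(2) = -0.01
(3) = -0.06
(4) = -0.01
(5) = -0.04
(6) = -0.00
(7) = -0.03
(8) = -0.00
(9) = -0.12
(10) = -0.04
(11) = -0.03
(12) = -0.00
(13) = -0.04
(14) = -0.01
(15) = -0.11
(16) = -0.03
(17) = -0.02
(18) = -0.00
(19) = -0.03
(20) = -0.00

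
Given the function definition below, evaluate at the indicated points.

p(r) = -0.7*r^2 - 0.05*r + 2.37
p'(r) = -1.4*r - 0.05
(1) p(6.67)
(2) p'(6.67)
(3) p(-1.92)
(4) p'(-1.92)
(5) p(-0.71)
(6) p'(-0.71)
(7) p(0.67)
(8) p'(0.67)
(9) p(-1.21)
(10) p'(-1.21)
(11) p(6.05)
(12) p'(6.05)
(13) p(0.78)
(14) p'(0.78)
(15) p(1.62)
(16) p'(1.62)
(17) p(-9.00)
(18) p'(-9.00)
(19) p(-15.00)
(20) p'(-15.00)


(1) = -29.11
(2) = -9.39
(3) = -0.11
(4) = 2.64
(5) = 2.05
(6) = 0.94
(7) = 2.02
(8) = -0.99
(9) = 1.41
(10) = 1.64
(11) = -23.55
(12) = -8.52
(13) = 1.91
(14) = -1.14
(15) = 0.45
(16) = -2.32
(17) = -53.88
(18) = 12.55
(19) = -154.38
(20) = 20.95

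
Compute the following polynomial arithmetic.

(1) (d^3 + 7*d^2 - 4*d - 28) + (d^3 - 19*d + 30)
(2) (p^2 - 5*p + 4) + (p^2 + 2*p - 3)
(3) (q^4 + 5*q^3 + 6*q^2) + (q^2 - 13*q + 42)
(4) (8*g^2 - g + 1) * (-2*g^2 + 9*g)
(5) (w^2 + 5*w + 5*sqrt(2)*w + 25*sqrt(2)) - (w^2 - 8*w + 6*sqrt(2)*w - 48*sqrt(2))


(1) = 2*d^3 + 7*d^2 - 23*d + 2
(2) = 2*p^2 - 3*p + 1
(3) = q^4 + 5*q^3 + 7*q^2 - 13*q + 42
(4) = -16*g^4 + 74*g^3 - 11*g^2 + 9*g
(5) = -sqrt(2)*w + 13*w + 73*sqrt(2)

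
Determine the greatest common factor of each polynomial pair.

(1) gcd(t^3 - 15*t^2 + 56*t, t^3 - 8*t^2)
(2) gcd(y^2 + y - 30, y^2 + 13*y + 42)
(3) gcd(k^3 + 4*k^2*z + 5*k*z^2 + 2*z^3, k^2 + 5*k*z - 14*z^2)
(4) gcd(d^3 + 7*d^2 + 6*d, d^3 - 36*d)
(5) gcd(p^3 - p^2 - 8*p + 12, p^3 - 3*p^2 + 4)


(1) = t^2 - 8*t
(2) = y + 6
(3) = gcd((k + z)^2*(k + 2*z), (k - 2*z)*(k + 7*z)) = 1
(4) = d^2 + 6*d
(5) = gcd((p - 2)^2*(p + 3), (p - 2)^2*(p + 1)) = p^2 - 4*p + 4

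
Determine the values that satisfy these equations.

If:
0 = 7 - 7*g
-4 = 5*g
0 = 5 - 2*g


Then:
No Solution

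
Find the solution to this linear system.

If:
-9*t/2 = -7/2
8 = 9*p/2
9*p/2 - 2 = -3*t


Then:
No Solution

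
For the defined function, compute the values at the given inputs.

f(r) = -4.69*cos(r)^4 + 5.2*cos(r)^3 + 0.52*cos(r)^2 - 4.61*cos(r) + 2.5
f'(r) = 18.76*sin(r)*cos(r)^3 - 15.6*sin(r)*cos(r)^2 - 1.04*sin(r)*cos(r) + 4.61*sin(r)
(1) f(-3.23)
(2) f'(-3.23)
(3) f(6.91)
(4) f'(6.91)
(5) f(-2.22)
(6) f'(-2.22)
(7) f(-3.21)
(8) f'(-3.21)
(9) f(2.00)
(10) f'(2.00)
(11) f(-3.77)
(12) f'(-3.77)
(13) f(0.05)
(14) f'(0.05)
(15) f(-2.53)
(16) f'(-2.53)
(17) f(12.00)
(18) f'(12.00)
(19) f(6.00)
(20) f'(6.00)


(1) = -2.15
(2) = -2.51
(3) = -0.15
(4) = 2.05
(5) = 3.70
(6) = 3.67
(7) = -2.19
(8) = -1.95
(9) = 3.99
(10) = 0.90
(11) = 1.81
(12) = -8.64
(13) = -1.07
(14) = 0.33
(15) = 1.66
(16) = 8.78
(17) = -0.27
(18) = -2.09
(19) = -0.83
(20) = -1.63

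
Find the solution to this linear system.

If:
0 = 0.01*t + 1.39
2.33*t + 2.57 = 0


Then:
No Solution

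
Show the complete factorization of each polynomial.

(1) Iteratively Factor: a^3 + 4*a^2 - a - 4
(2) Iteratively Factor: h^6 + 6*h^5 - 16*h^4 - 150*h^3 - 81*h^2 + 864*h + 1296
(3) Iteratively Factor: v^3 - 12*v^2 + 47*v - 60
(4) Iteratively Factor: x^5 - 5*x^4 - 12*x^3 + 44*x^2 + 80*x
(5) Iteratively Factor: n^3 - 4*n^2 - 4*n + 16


(1) = (a + 4)*(a^2 - 1) = (a - 1)*(a + 4)*(a + 1)
(2) = (h + 3)*(h^5 + 3*h^4 - 25*h^3 - 75*h^2 + 144*h + 432) = (h + 3)*(h + 4)*(h^4 - h^3 - 21*h^2 + 9*h + 108) = (h - 4)*(h + 3)*(h + 4)*(h^3 + 3*h^2 - 9*h - 27) = (h - 4)*(h - 3)*(h + 3)*(h + 4)*(h^2 + 6*h + 9) = (h - 4)*(h - 3)*(h + 3)^2*(h + 4)*(h + 3)
(3) = (v - 3)*(v^2 - 9*v + 20) = (v - 5)*(v - 3)*(v - 4)
(4) = (x)*(x^4 - 5*x^3 - 12*x^2 + 44*x + 80) = x*(x + 2)*(x^3 - 7*x^2 + 2*x + 40) = x*(x + 2)^2*(x^2 - 9*x + 20) = x*(x - 5)*(x + 2)^2*(x - 4)
(5) = (n - 2)*(n^2 - 2*n - 8) = (n - 2)*(n + 2)*(n - 4)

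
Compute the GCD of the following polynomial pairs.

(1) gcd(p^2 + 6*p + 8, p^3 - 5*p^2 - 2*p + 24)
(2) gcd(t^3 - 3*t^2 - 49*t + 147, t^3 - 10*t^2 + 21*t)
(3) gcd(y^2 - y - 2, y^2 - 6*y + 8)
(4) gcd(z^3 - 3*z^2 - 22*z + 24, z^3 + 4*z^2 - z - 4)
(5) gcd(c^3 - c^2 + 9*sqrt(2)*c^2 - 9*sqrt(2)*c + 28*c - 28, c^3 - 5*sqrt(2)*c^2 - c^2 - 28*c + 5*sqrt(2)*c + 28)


(1) = p + 2
(2) = t^2 - 10*t + 21
(3) = y - 2
(4) = gcd((z - 6)*(z - 1)*(z + 4), (z - 1)*(z + 1)*(z + 4)) = z^2 + 3*z - 4
(5) = gcd((c - 1)*(c + 2*sqrt(2))*(c + 7*sqrt(2)), (c - 1)*(c - 7*sqrt(2))*(c + 2*sqrt(2))) = c^2 + c*(-1 + 2*sqrt(2)) - 2*sqrt(2)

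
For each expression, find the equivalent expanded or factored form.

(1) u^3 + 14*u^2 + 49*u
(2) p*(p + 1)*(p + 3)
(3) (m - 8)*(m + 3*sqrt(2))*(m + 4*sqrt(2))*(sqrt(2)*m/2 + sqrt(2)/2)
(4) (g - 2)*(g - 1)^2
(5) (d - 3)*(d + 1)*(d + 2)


(1) = u*(u + 7)^2
(2) = p^3 + 4*p^2 + 3*p
(3) = sqrt(2)*m^4/2 - 7*sqrt(2)*m^3/2 + 7*m^3 - 49*m^2 + 8*sqrt(2)*m^2 - 84*sqrt(2)*m - 56*m - 96*sqrt(2)
(4) = g^3 - 4*g^2 + 5*g - 2
(5) = d^3 - 7*d - 6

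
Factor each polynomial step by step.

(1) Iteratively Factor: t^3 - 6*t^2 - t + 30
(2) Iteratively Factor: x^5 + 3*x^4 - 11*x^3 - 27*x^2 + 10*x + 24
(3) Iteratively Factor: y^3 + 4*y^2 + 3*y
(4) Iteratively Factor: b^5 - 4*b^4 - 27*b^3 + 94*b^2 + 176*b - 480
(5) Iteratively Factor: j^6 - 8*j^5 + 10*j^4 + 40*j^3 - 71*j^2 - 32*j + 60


(1) = (t + 2)*(t^2 - 8*t + 15) = (t - 3)*(t + 2)*(t - 5)
(2) = (x - 1)*(x^4 + 4*x^3 - 7*x^2 - 34*x - 24) = (x - 1)*(x + 4)*(x^3 - 7*x - 6) = (x - 1)*(x + 2)*(x + 4)*(x^2 - 2*x - 3) = (x - 1)*(x + 1)*(x + 2)*(x + 4)*(x - 3)
(3) = (y + 1)*(y^2 + 3*y) = y*(y + 1)*(y + 3)
(4) = (b - 4)*(b^4 - 27*b^2 - 14*b + 120) = (b - 4)*(b - 2)*(b^3 + 2*b^2 - 23*b - 60) = (b - 5)*(b - 4)*(b - 2)*(b^2 + 7*b + 12) = (b - 5)*(b - 4)*(b - 2)*(b + 3)*(b + 4)
(5) = (j - 2)*(j^5 - 6*j^4 - 2*j^3 + 36*j^2 + j - 30) = (j - 3)*(j - 2)*(j^4 - 3*j^3 - 11*j^2 + 3*j + 10) = (j - 5)*(j - 3)*(j - 2)*(j^3 + 2*j^2 - j - 2) = (j - 5)*(j - 3)*(j - 2)*(j + 1)*(j^2 + j - 2) = (j - 5)*(j - 3)*(j - 2)*(j - 1)*(j + 1)*(j + 2)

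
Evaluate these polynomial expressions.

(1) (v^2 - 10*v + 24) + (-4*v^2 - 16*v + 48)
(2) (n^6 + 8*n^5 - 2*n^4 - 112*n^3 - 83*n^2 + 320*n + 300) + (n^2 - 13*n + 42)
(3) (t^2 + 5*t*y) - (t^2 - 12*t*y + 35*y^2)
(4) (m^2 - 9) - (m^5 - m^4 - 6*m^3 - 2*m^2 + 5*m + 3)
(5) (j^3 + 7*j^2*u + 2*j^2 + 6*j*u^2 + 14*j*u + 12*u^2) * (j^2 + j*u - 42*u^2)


(1) = -3*v^2 - 26*v + 72
(2) = n^6 + 8*n^5 - 2*n^4 - 112*n^3 - 82*n^2 + 307*n + 342
(3) = 17*t*y - 35*y^2
(4) = -m^5 + m^4 + 6*m^3 + 3*m^2 - 5*m - 12
(5) = j^5 + 8*j^4*u + 2*j^4 - 29*j^3*u^2 + 16*j^3*u - 288*j^2*u^3 - 58*j^2*u^2 - 252*j*u^4 - 576*j*u^3 - 504*u^4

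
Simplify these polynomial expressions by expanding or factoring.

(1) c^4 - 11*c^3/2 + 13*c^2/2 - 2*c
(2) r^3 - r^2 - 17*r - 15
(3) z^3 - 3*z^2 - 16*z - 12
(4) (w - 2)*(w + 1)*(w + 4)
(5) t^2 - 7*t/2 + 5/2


(1) = c*(c - 4)*(c - 1)*(c - 1/2)
(2) = (r - 5)*(r + 1)*(r + 3)
(3) = (z - 6)*(z + 1)*(z + 2)
(4) = w^3 + 3*w^2 - 6*w - 8
(5) = (t - 5/2)*(t - 1)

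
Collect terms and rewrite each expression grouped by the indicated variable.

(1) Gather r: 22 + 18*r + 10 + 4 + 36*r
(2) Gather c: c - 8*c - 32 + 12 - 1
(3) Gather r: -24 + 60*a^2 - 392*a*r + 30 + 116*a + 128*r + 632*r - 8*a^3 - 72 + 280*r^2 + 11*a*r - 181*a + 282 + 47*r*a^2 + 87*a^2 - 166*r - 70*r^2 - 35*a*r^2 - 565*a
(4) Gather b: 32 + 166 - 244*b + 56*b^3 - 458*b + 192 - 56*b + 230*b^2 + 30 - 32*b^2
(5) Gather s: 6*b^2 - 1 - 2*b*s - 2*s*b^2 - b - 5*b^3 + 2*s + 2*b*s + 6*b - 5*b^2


(1) = 54*r + 36
(2) = -7*c - 21
(3) = -8*a^3 + 147*a^2 - 630*a + r^2*(210 - 35*a) + r*(47*a^2 - 381*a + 594) + 216
(4) = 56*b^3 + 198*b^2 - 758*b + 420
(5) = -5*b^3 + b^2 + 5*b + s*(2 - 2*b^2) - 1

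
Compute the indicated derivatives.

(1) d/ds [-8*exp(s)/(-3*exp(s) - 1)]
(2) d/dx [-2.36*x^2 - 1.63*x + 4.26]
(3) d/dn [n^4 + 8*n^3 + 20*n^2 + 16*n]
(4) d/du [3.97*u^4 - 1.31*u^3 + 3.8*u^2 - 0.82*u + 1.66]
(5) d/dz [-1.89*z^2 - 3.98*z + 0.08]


(1) = 8*exp(s)/(9*exp(2*s) + 6*exp(s) + 1)
(2) = -4.72*x - 1.63
(3) = 4*n^3 + 24*n^2 + 40*n + 16
(4) = 15.88*u^3 - 3.93*u^2 + 7.6*u - 0.82
(5) = -3.78*z - 3.98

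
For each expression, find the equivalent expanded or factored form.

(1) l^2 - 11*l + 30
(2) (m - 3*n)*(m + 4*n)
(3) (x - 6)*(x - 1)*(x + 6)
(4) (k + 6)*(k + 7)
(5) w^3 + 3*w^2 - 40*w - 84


(1) = (l - 6)*(l - 5)
(2) = m^2 + m*n - 12*n^2
(3) = x^3 - x^2 - 36*x + 36
(4) = k^2 + 13*k + 42
(5) = (w - 6)*(w + 2)*(w + 7)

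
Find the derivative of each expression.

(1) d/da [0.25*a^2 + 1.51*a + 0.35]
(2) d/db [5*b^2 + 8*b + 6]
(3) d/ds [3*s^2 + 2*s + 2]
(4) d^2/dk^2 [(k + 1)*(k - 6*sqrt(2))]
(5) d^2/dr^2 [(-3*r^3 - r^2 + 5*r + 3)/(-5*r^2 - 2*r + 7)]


(1) = 0.5*a + 1.51
(2) = 10*b + 8
(3) = 6*s + 2
(4) = 2
(5) = 12*(-3*r^3 - 41*r^2 - 29*r - 23)/(125*r^6 + 150*r^5 - 465*r^4 - 412*r^3 + 651*r^2 + 294*r - 343)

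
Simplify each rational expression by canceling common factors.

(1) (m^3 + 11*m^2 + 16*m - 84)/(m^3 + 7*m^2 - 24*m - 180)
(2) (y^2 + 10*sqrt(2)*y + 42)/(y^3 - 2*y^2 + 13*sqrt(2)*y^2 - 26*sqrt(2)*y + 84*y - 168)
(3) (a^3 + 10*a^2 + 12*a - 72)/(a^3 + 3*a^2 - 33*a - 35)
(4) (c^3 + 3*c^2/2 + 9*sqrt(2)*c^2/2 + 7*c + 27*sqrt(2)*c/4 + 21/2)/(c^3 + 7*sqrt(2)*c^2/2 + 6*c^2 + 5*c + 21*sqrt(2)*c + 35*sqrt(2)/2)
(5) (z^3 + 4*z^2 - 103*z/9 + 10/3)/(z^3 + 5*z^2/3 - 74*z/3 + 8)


(1) = (m^2 + 5*m - 14)/(m^2 + m - 30)
(2) = (y + 3*sqrt(2))/(y^2 + y*(-2 + 6*sqrt(2)) - 12*sqrt(2))
(3) = (a^3 + 10*a^2 + 12*a - 72)/(a^3 + 3*a^2 - 33*a - 35)
(4) = (8*c^2 + c*(8*sqrt(2) + 12) + 12*sqrt(2))/(8*c^2 + 48*c + 40)
(5) = (3*z - 5)/(3*z - 12)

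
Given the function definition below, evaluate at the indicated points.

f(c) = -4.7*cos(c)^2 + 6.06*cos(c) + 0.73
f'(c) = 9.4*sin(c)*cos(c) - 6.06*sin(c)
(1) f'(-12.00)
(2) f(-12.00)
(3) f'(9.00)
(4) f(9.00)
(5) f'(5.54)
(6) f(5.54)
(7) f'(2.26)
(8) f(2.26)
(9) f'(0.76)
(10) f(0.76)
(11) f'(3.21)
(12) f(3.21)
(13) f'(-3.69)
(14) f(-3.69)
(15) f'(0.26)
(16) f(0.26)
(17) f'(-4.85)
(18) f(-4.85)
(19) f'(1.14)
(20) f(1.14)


(1) = 1.00
(2) = 2.50
(3) = -6.03
(4) = -8.69
(5) = -0.58
(6) = 2.64
(7) = -9.29
(8) = -5.02
(9) = 0.52
(10) = 2.65
(11) = 1.06
(12) = -9.99
(13) = -7.34
(14) = -7.86
(15) = 0.78
(16) = 2.20
(17) = -4.73
(18) = 1.47
(19) = -1.94
(20) = 2.44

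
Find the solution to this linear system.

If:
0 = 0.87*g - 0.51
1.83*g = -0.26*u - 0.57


Then:
g = 0.59
u = -6.32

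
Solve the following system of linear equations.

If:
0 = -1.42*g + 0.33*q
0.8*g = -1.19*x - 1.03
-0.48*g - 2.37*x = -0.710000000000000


Then:
g = -2.48
q = -10.67
x = 0.80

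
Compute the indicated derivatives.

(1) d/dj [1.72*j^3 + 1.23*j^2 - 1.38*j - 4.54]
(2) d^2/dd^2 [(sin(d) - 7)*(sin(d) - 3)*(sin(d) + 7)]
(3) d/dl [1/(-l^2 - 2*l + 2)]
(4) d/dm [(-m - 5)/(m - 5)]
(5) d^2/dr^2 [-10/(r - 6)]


(1) = 5.16*j^2 + 2.46*j - 1.38
(2) = -9*sin(d)^3 + 12*sin(d)^2 + 55*sin(d) - 6
(3) = 2*(l + 1)/(l^2 + 2*l - 2)^2
(4) = 10/(m - 5)^2
(5) = -20/(r - 6)^3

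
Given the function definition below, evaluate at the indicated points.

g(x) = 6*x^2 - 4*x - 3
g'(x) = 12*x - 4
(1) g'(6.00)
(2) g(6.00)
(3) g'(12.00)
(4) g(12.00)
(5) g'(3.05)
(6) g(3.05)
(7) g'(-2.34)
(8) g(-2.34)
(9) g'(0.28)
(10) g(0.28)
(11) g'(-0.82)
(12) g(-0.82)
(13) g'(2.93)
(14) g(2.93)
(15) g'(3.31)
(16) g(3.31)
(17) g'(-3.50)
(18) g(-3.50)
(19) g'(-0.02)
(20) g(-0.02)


(1) = 68.00
(2) = 189.00
(3) = 140.00
(4) = 813.00
(5) = 32.60
(6) = 40.61
(7) = -32.08
(8) = 39.21
(9) = -0.64
(10) = -3.65
(11) = -13.84
(12) = 4.31
(13) = 31.16
(14) = 36.79
(15) = 35.72
(16) = 49.50
(17) = -46.00
(18) = 84.50
(19) = -4.24
(20) = -2.92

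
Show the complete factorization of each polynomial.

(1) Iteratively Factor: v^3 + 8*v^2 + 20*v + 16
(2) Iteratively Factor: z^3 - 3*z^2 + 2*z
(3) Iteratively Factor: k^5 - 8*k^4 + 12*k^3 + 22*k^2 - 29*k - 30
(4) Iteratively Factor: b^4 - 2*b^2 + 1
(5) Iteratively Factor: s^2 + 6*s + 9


(1) = (v + 2)*(v^2 + 6*v + 8) = (v + 2)*(v + 4)*(v + 2)
(2) = (z)*(z^2 - 3*z + 2) = z*(z - 1)*(z - 2)
(3) = (k - 3)*(k^4 - 5*k^3 - 3*k^2 + 13*k + 10) = (k - 3)*(k + 1)*(k^3 - 6*k^2 + 3*k + 10) = (k - 5)*(k - 3)*(k + 1)*(k^2 - k - 2) = (k - 5)*(k - 3)*(k + 1)^2*(k - 2)
(4) = (b + 1)*(b^3 - b^2 - b + 1) = (b - 1)*(b + 1)*(b^2 - 1) = (b - 1)^2*(b + 1)*(b + 1)
(5) = (s + 3)*(s + 3)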